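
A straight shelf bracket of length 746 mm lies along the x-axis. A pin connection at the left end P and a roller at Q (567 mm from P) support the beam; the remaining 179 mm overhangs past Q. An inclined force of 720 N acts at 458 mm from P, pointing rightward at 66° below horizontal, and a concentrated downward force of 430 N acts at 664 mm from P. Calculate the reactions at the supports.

P_x = -292.9 N, P_y = 52.88 N, Q_y = 1035 N

Taking moments about P: Q_y·567 − 720·sin66°·458 − 430·664 = 0 → Q_y = 586771/567 = 1034.87 ≈ 1035 N.
ΣF_y = 0: P_y + 1034.87 − 720·sin66° − 430 = 0 → P_y = 52.88 N.
ΣF_x = 0: P_x + 720·cos66° = 0 → P_x = -292.9 N.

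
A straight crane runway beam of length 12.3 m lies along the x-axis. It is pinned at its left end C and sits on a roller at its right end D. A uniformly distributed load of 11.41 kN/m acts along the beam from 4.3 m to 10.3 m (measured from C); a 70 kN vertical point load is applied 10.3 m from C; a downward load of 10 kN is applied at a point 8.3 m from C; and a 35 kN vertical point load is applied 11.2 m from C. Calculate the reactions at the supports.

Resultant of the distributed load: 11.41 × 6 = 68.46 kN at 7.3 m from C.
Taking moments about C: D_y·12.3 − (11.41·6)·7.3 − 70·10.3 − 10·8.3 − 35·11.2 = 0 → D_y = 1695.758/12.3 = 137.867 ≈ 137.9 kN.
ΣF_y = 0: C_y + 137.867 − 11.41·6 − 70 − 10 − 35 = 0 → C_y = 45.59 kN.
ΣF_x = 0: no horizontal applied forces, so C_x = 0.

C_x = 0, C_y = 45.59 kN, D_y = 137.9 kN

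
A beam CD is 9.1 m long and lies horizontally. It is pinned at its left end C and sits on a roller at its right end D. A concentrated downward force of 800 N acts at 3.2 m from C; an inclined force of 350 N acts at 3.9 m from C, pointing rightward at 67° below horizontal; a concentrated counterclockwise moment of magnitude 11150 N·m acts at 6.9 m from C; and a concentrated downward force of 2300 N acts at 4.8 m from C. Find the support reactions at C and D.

C_x = -136.8 N, C_y = 3015 N, D_y = 407.3 N

Moments about C: D_y·9.1 − 800·3.2 − 350·sin67°·3.9 + 11150 − 2300·4.8 = 0 → D_y = 3706.49/9.1 = 407.307 ≈ 407.3 N.
ΣF_y = 0: C_y + 407.307 − 800 − 350·sin67° − 2300 = 0 → C_y = 3015 N.
ΣF_x = 0: C_x + 350·cos67° = 0 → C_x = -136.8 N.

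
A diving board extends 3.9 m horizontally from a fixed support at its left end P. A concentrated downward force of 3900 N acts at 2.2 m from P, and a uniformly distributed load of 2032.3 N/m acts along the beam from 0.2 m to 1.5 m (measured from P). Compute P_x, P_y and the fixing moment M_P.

P_x = 0, P_y = 6542 N, M_P = 10830 N·m

Resultant of the distributed load: 2032.3 × 1.3 = 2641.99 N at 0.85 m from P.
ΣF_x = 0: P_x = 0.
ΣF_y = 0: P_y − 3900 − 2032.3·1.3 = 0 → P_y = 6542 N.
ΣM about P: M_P − 3900·2.2 − (2032.3·1.3)·0.85 = 0 → M_P = 10830 N·m.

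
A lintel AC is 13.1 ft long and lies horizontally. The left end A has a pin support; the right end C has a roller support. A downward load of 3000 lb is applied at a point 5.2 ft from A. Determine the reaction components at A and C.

A_x = 0, A_y = 1809 lb, C_y = 1191 lb

ΣM about A: C_y·13.1 − 3000·5.2 = 0 → C_y = 15600/13.1 = 1190.84 ≈ 1191 lb.
ΣF_y = 0: A_y + 1190.84 − 3000 = 0 → A_y = 1809 lb.
ΣF_x = 0: no horizontal applied forces, so A_x = 0.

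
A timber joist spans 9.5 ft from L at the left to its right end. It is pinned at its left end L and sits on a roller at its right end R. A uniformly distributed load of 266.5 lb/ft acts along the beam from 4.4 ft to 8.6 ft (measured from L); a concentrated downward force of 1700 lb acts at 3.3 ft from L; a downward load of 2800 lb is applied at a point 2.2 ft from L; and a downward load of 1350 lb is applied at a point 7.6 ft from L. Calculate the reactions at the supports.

Resultant of the distributed load: 266.5 × 4.2 = 1119.3 lb at 6.5 ft from L.
ΣM about L: R_y·9.5 − (266.5·4.2)·6.5 − 1700·3.3 − 2800·2.2 − 1350·7.6 = 0 → R_y = 29305.45/9.5 = 3084.78 ≈ 3085 lb.
ΣF_y = 0: L_y + 3084.78 − 266.5·4.2 − 1700 − 2800 − 1350 = 0 → L_y = 3885 lb.
ΣF_x = 0: no horizontal applied forces, so L_x = 0.

L_x = 0, L_y = 3885 lb, R_y = 3085 lb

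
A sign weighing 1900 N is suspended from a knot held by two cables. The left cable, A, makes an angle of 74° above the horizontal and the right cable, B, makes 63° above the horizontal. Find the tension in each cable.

ΣF_x = 0: −T_A·cos74° + T_B·cos63° = 0 → T_B = 0.607143·T_A.
ΣF_y = 0: T_A·sin74° + T_B·sin63° = 1900.
Substitute: T_A·(0.961262 + 0.607143·0.891007) = 1900 → T_A = 1264.79 ≈ 1265 N.
Then T_B = 0.607143 × 1264.79 = 767.9 N.

T_A = 1265 N, T_B = 767.9 N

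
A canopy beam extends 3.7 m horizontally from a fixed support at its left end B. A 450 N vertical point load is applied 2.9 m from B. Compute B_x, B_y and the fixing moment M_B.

B_x = 0, B_y = 450.0 N, M_B = 1305 N·m

ΣF_x = 0: B_x = 0.
ΣF_y = 0: B_y − 450 = 0 → B_y = 450.0 N.
ΣM about B: M_B − 450·2.9 = 0 → M_B = 1305 N·m.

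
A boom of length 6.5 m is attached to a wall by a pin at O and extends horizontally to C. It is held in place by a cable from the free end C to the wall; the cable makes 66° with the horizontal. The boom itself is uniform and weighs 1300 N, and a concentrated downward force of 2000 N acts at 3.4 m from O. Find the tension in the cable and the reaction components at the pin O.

ΣM about O: T·sin66°·6.5 − 1300·3.25 − 2000·3.4 = 0 → T = 11025/(6.5·0.913545) = 1856.67 ≈ 1857 N.
ΣF_x = 0: O_x − T·cos66° = 0 → O_x = 1856.67 × 0.406737 = 755.2 N.
ΣF_y = 0: O_y + T·sin66° − 1300 − 2000 = 0 → O_y = 3300 − 1856.67 × 0.913545 = 1604 N.

T = 1857 N, O_x = 755.2 N, O_y = 1604 N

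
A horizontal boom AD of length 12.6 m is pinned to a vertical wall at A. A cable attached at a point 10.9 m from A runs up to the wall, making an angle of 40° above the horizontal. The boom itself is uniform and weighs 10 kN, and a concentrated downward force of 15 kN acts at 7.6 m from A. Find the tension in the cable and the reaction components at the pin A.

T = 25.26 kN, A_x = 19.35 kN, A_y = 8.761 kN

ΣM about A: T·sin40°·10.9 − 10·6.3 − 15·7.6 = 0 → T = 177/(10.9·0.642788) = 25.2627 ≈ 25.26 kN.
ΣF_x = 0: A_x − T·cos40° = 0 → A_x = 25.2627 × 0.766044 = 19.35 kN.
ΣF_y = 0: A_y + T·sin40° − 10 − 15 = 0 → A_y = 25 − 25.2627 × 0.642788 = 8.761 kN.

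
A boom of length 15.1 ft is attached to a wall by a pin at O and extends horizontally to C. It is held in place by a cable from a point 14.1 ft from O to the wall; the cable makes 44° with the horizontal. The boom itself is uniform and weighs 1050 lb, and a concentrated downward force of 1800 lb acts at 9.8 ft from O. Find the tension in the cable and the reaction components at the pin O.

ΣM about O: T·sin44°·14.1 − 1050·7.55 − 1800·9.8 = 0 → T = 25567.5/(14.1·0.694658) = 2610.35 ≈ 2610 lb.
ΣF_x = 0: O_x − T·cos44° = 0 → O_x = 2610.35 × 0.71934 = 1878 lb.
ΣF_y = 0: O_y + T·sin44° − 1050 − 1800 = 0 → O_y = 2850 − 2610.35 × 0.694658 = 1037 lb.

T = 2610 lb, O_x = 1878 lb, O_y = 1037 lb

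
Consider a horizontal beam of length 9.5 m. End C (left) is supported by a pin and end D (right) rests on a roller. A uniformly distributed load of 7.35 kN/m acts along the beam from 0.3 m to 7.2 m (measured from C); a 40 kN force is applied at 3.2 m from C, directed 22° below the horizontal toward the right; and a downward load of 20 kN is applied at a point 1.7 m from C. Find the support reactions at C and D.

C_x = -37.09 kN, C_y = 57.05 kN, D_y = 28.65 kN

Resultant of the distributed load: 7.35 × 6.9 = 50.715 kN at 3.75 m from C.
ΣM about C: D_y·9.5 − (7.35·6.9)·3.75 − 40·sin22°·3.2 − 20·1.7 = 0 → D_y = 272.131/9.5 = 28.6454 ≈ 28.65 kN.
ΣF_y = 0: C_y + 28.6454 − 7.35·6.9 − 40·sin22° − 20 = 0 → C_y = 57.05 kN.
ΣF_x = 0: C_x + 40·cos22° = 0 → C_x = -37.09 kN.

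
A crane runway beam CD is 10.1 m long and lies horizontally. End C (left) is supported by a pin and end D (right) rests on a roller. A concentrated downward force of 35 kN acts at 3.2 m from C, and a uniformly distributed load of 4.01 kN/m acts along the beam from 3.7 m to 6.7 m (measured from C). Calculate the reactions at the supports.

C_x = 0, C_y = 29.75 kN, D_y = 17.28 kN

Resultant of the distributed load: 4.01 × 3 = 12.03 kN at 5.2 m from C.
ΣM about C: D_y·10.1 − 35·3.2 − (4.01·3)·5.2 = 0 → D_y = 174.556/10.1 = 17.2828 ≈ 17.28 kN.
ΣF_y = 0: C_y + 17.2828 − 35 − 4.01·3 = 0 → C_y = 29.75 kN.
ΣF_x = 0: no horizontal applied forces, so C_x = 0.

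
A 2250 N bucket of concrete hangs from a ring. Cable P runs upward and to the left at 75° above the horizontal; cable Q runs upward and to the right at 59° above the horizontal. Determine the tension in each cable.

T_P = 1611 N, T_Q = 809.6 N

ΣF_x = 0: −T_P·cos75° + T_Q·cos59° = 0 → T_Q = 0.502524·T_P.
ΣF_y = 0: T_P·sin75° + T_Q·sin59° = 2250.
Substitute: T_P·(0.965926 + 0.502524·0.857167) = 2250 → T_P = 1610.97 ≈ 1611 N.
Then T_Q = 0.502524 × 1610.97 = 809.6 N.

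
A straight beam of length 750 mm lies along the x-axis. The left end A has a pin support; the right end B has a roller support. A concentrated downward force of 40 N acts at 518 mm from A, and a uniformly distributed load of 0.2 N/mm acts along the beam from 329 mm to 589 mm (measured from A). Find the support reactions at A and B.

A_x = 0, A_y = 32.55 N, B_y = 59.45 N

Resultant of the distributed load: 0.2 × 260 = 52 N at 459 mm from A.
Taking moments about A: B_y·750 − 40·518 − (0.2·260)·459 = 0 → B_y = 44588/750 = 59.4507 ≈ 59.45 N.
ΣF_y = 0: A_y + 59.4507 − 40 − 0.2·260 = 0 → A_y = 32.55 N.
ΣF_x = 0: no horizontal applied forces, so A_x = 0.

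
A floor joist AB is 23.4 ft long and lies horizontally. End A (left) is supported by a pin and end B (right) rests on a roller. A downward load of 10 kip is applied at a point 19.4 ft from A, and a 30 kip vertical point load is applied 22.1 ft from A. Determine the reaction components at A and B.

A_x = 0, A_y = 3.376 kip, B_y = 36.62 kip

Moments about A: B_y·23.4 − 10·19.4 − 30·22.1 = 0 → B_y = 857/23.4 = 36.6239 ≈ 36.62 kip.
ΣF_y = 0: A_y + 36.6239 − 10 − 30 = 0 → A_y = 3.376 kip.
ΣF_x = 0: no horizontal applied forces, so A_x = 0.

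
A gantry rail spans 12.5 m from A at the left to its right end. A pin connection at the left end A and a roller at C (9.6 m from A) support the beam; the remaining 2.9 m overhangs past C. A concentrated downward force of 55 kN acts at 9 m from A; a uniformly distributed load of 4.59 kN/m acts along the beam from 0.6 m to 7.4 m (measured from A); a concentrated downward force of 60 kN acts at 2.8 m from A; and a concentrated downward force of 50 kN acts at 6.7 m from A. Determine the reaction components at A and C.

A_x = 0, A_y = 79.25 kN, C_y = 117.0 kN

Resultant of the distributed load: 4.59 × 6.8 = 31.212 kN at 4 m from A.
ΣM about A: C_y·9.6 − 55·9 − (4.59·6.8)·4 − 60·2.8 − 50·6.7 = 0 → C_y = 1122.848/9.6 = 116.963 ≈ 117.0 kN.
ΣF_y = 0: A_y + 116.963 − 55 − 4.59·6.8 − 60 − 50 = 0 → A_y = 79.25 kN.
ΣF_x = 0: no horizontal applied forces, so A_x = 0.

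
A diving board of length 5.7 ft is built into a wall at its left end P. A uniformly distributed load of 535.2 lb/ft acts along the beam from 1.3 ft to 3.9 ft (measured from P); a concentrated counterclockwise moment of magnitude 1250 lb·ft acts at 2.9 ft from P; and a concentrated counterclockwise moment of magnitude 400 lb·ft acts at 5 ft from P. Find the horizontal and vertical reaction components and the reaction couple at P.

Resultant of the distributed load: 535.2 × 2.6 = 1391.52 lb at 2.6 ft from P.
ΣF_x = 0: P_x = 0.
ΣF_y = 0: P_y − 535.2·2.6 = 0 → P_y = 1392 lb.
ΣM about P: M_P − (535.2·2.6)·2.6 + 1250 + 400 = 0 → M_P = 1968 lb·ft.

P_x = 0, P_y = 1392 lb, M_P = 1968 lb·ft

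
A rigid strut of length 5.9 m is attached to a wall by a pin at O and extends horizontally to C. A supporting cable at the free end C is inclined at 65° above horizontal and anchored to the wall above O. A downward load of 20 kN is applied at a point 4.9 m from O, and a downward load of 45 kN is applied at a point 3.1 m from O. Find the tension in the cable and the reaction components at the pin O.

T = 44.42 kN, O_x = 18.77 kN, O_y = 24.75 kN

ΣM about O: T·sin65°·5.9 − 20·4.9 − 45·3.1 = 0 → T = 237.5/(5.9·0.906308) = 44.4156 ≈ 44.42 kN.
ΣF_x = 0: O_x − T·cos65° = 0 → O_x = 44.4156 × 0.422618 = 18.77 kN.
ΣF_y = 0: O_y + T·sin65° − 20 − 45 = 0 → O_y = 65 − 44.4156 × 0.906308 = 24.75 kN.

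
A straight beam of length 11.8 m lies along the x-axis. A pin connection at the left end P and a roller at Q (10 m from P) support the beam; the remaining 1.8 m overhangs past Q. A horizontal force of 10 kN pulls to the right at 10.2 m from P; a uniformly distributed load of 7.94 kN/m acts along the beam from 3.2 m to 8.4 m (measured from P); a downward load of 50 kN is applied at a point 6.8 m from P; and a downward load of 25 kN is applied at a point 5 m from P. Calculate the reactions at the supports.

Resultant of the distributed load: 7.94 × 5.2 = 41.288 kN at 5.8 m from P.
Moments about P: Q_y·10 − (7.94·5.2)·5.8 − 50·6.8 − 25·5 = 0 → Q_y = 704.4704/10 = 70.447 ≈ 70.45 kN.
ΣF_y = 0: P_y + 70.447 − 7.94·5.2 − 50 − 25 = 0 → P_y = 45.84 kN.
ΣF_x = 0: P_x + 10 = 0 → P_x = -10.00 kN.

P_x = -10.00 kN, P_y = 45.84 kN, Q_y = 70.45 kN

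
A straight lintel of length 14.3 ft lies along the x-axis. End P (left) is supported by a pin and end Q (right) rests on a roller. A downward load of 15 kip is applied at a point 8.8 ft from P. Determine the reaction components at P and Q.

P_x = 0, P_y = 5.769 kip, Q_y = 9.231 kip

ΣM about P: Q_y·14.3 − 15·8.8 = 0 → Q_y = 132/14.3 = 9.23077 ≈ 9.231 kip.
ΣF_y = 0: P_y + 9.23077 − 15 = 0 → P_y = 5.769 kip.
ΣF_x = 0: no horizontal applied forces, so P_x = 0.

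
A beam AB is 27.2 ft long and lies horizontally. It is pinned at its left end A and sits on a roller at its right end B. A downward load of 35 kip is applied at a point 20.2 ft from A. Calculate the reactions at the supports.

A_x = 0, A_y = 9.007 kip, B_y = 25.99 kip

ΣM about A: B_y·27.2 − 35·20.2 = 0 → B_y = 707/27.2 = 25.9926 ≈ 25.99 kip.
ΣF_y = 0: A_y + 25.9926 − 35 = 0 → A_y = 9.007 kip.
ΣF_x = 0: no horizontal applied forces, so A_x = 0.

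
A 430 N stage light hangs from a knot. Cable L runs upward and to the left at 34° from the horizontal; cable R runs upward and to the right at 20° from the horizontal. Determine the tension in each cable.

ΣF_x = 0: −T_L·cos34° + T_R·cos20° = 0 → T_R = 0.882243·T_L.
ΣF_y = 0: T_L·sin34° + T_R·sin20° = 430.
Substitute: T_L·(0.559193 + 0.882243·0.34202) = 430 → T_L = 499.455 ≈ 499.5 N.
Then T_R = 0.882243 × 499.455 = 440.6 N.

T_L = 499.5 N, T_R = 440.6 N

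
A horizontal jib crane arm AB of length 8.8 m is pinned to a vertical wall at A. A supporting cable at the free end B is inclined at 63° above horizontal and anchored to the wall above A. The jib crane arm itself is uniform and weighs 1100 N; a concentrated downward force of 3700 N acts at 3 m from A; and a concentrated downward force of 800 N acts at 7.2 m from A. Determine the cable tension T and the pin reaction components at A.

ΣM about A: T·sin63°·8.8 − 1100·4.4 − 3700·3 − 800·7.2 = 0 → T = 21700/(8.8·0.891007) = 2767.55 ≈ 2768 N.
ΣF_x = 0: A_x − T·cos63° = 0 → A_x = 2767.55 × 0.45399 = 1256 N.
ΣF_y = 0: A_y + T·sin63° − 1100 − 3700 − 800 = 0 → A_y = 5600 − 2767.55 × 0.891007 = 3134 N.

T = 2768 N, A_x = 1256 N, A_y = 3134 N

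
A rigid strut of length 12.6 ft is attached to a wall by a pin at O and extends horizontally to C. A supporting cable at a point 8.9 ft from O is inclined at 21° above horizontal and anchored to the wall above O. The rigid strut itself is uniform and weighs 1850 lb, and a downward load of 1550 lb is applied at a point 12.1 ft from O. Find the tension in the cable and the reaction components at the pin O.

T = 9534 lb, O_x = 8901 lb, O_y = -16.85 lb

ΣM about O: T·sin21°·8.9 − 1850·6.3 − 1550·12.1 = 0 → T = 30410/(8.9·0.358368) = 9534.48 ≈ 9534 lb.
ΣF_x = 0: O_x − T·cos21° = 0 → O_x = 9534.48 × 0.93358 = 8901 lb.
ΣF_y = 0: O_y + T·sin21° − 1850 − 1550 = 0 → O_y = 3400 − 9534.48 × 0.358368 = -16.85 lb.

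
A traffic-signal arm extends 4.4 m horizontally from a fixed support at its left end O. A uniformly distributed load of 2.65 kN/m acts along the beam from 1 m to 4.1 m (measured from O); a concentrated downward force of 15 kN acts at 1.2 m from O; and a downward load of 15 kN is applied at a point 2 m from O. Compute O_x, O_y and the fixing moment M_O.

Resultant of the distributed load: 2.65 × 3.1 = 8.215 kN at 2.55 m from O.
ΣF_x = 0: O_x = 0.
ΣF_y = 0: O_y − 2.65·3.1 − 15 − 15 = 0 → O_y = 38.21 kN.
ΣM about O: M_O − (2.65·3.1)·2.55 − 15·1.2 − 15·2 = 0 → M_O = 68.95 kN·m.

O_x = 0, O_y = 38.21 kN, M_O = 68.95 kN·m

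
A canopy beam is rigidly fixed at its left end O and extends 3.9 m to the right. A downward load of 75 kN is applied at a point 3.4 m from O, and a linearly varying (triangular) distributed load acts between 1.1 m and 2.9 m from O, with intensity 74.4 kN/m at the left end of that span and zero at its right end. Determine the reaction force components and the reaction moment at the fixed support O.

Resultant of the triangular load: ½ × 74.4 × 1.8 = 66.96 kN, acting at 1.7 m from O (one-third of the span from the peak).
ΣF_x = 0: O_x = 0.
ΣF_y = 0: O_y − 75 − ½·74.4·1.8 = 0 → O_y = 142.0 kN.
ΣM about O: M_O − 75·3.4 − (½·74.4·1.8)·1.7 = 0 → M_O = 368.8 kN·m.

O_x = 0, O_y = 142.0 kN, M_O = 368.8 kN·m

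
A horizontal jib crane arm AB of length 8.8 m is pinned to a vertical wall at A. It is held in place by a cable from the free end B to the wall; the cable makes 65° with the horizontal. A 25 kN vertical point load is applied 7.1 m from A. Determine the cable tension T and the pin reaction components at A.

T = 22.26 kN, A_x = 9.406 kN, A_y = 4.830 kN

ΣM about A: T·sin65°·8.8 − 25·7.1 = 0 → T = 177.5/(8.8·0.906308) = 22.2556 ≈ 22.26 kN.
ΣF_x = 0: A_x − T·cos65° = 0 → A_x = 22.2556 × 0.422618 = 9.406 kN.
ΣF_y = 0: A_y + T·sin65° − 25 = 0 → A_y = 25 − 22.2556 × 0.906308 = 4.830 kN.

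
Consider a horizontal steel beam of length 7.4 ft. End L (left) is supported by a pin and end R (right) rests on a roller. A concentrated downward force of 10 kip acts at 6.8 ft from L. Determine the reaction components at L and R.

Taking moments about L: R_y·7.4 − 10·6.8 = 0 → R_y = 68/7.4 = 9.18919 ≈ 9.189 kip.
ΣF_y = 0: L_y + 9.18919 − 10 = 0 → L_y = 0.8108 kip.
ΣF_x = 0: no horizontal applied forces, so L_x = 0.

L_x = 0, L_y = 0.8108 kip, R_y = 9.189 kip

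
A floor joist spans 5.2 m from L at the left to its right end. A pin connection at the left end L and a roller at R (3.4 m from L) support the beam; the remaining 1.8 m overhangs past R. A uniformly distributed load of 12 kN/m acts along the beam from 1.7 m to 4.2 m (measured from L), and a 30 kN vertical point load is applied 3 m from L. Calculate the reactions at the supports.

L_x = 0, L_y = 7.500 kN, R_y = 52.50 kN

Resultant of the distributed load: 12 × 2.5 = 30 kN at 2.95 m from L.
ΣM about L: R_y·3.4 − (12·2.5)·2.95 − 30·3 = 0 → R_y = 178.5/3.4 = 52.50 kN.
ΣF_y = 0: L_y + 52.5 − 12·2.5 − 30 = 0 → L_y = 7.500 kN.
ΣF_x = 0: no horizontal applied forces, so L_x = 0.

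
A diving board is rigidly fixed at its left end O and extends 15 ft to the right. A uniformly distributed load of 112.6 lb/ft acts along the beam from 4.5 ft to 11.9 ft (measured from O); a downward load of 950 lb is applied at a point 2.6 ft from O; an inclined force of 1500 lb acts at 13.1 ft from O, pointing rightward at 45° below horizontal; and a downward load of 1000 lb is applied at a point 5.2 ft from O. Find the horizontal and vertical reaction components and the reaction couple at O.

Resultant of the distributed load: 112.6 × 7.4 = 833.24 lb at 8.2 ft from O.
ΣF_x = 0: O_x + 1500·cos45° = 0 → O_x = -1061 lb.
ΣF_y = 0: O_y − 112.6·7.4 − 950 − 1500·sin45° − 1000 = 0 → O_y = 3844 lb.
ΣM about O: M_O − (112.6·7.4)·8.2 − 950·2.6 − 1500·sin45°·13.1 − 1000·5.2 = 0 → M_O = 28400 lb·ft.

O_x = -1061 lb, O_y = 3844 lb, M_O = 28400 lb·ft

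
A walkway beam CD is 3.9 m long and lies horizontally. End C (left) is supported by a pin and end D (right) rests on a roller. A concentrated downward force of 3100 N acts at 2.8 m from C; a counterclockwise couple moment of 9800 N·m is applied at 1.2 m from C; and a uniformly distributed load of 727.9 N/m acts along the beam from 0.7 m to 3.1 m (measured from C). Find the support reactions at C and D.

Resultant of the distributed load: 727.9 × 2.4 = 1746.96 N at 1.9 m from C.
Moments about C: D_y·3.9 − 3100·2.8 + 9800 − (727.9·2.4)·1.9 = 0 → D_y = 2199.224/3.9 = 563.904 ≈ 563.9 N.
ΣF_y = 0: C_y + 563.904 − 3100 − 727.9·2.4 = 0 → C_y = 4283 N.
ΣF_x = 0: no horizontal applied forces, so C_x = 0.

C_x = 0, C_y = 4283 N, D_y = 563.9 N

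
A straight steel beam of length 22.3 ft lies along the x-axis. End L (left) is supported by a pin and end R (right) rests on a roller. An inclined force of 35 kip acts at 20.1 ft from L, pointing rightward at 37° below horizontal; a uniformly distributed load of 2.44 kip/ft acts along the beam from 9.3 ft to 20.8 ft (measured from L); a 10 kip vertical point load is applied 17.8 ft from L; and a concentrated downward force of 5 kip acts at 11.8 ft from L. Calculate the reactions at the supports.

L_x = -27.95 kip, L_y = 15.57 kip, R_y = 48.55 kip

Resultant of the distributed load: 2.44 × 11.5 = 28.06 kip at 15.05 ft from L.
Taking moments about L: R_y·22.3 − 35·sin37°·20.1 − (2.44·11.5)·15.05 − 10·17.8 − 5·11.8 = 0 → R_y = 1082.68/22.3 = 48.5507 ≈ 48.55 kip.
ΣF_y = 0: L_y + 48.5507 − 35·sin37° − 2.44·11.5 − 10 − 5 = 0 → L_y = 15.57 kip.
ΣF_x = 0: L_x + 35·cos37° = 0 → L_x = -27.95 kip.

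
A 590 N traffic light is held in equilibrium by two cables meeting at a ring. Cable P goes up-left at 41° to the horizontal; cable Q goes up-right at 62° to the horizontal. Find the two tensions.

ΣF_x = 0: −T_P·cos41° + T_Q·cos62° = 0 → T_Q = 1.60757·T_P.
ΣF_y = 0: T_P·sin41° + T_Q·sin62° = 590.
Substitute: T_P·(0.656059 + 1.60757·0.882948) = 590 → T_P = 284.274 ≈ 284.3 N.
Then T_Q = 1.60757 × 284.274 = 457.0 N.

T_P = 284.3 N, T_Q = 457.0 N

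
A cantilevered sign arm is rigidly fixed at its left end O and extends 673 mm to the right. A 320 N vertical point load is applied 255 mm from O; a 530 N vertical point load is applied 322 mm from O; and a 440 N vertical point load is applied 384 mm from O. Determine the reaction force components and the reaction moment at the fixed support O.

O_x = 0, O_y = 1290 N, M_O = 421200 N·mm

ΣF_x = 0: O_x = 0.
ΣF_y = 0: O_y − 320 − 530 − 440 = 0 → O_y = 1290 N.
ΣM about O: M_O − 320·255 − 530·322 − 440·384 = 0 → M_O = 421200 N·mm.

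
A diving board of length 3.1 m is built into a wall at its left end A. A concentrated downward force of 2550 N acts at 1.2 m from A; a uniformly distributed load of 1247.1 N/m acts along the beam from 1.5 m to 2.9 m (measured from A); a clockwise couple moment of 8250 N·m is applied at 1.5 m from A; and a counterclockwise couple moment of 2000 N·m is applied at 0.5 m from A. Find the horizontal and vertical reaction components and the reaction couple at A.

Resultant of the distributed load: 1247.1 × 1.4 = 1745.94 N at 2.2 m from A.
ΣF_x = 0: A_x = 0.
ΣF_y = 0: A_y − 2550 − 1247.1·1.4 = 0 → A_y = 4296 N.
ΣM about A: M_A − 2550·1.2 − (1247.1·1.4)·2.2 − 8250 + 2000 = 0 → M_A = 13150 N·m.

A_x = 0, A_y = 4296 N, M_A = 13150 N·m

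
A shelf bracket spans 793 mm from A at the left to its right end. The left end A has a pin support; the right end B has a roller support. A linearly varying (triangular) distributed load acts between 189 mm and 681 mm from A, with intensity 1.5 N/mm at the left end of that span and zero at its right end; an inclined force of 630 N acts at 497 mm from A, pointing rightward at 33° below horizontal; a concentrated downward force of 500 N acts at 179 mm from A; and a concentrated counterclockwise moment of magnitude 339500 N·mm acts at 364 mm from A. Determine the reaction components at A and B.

A_x = -528.4 N, A_y = 1148 N, B_y = 64.05 N

Resultant of the triangular load: ½ × 1.5 × 492 = 369 N, acting at 353 mm from A (one-third of the span from the peak).
Moments about A: B_y·793 − (½·1.5·492)·353 − 630·sin33°·497 − 500·179 + 339500 = 0 → B_y = 50788.9/793 = 64.0465 ≈ 64.05 N.
ΣF_y = 0: A_y + 64.0465 − ½·1.5·492 − 630·sin33° − 500 = 0 → A_y = 1148 N.
ΣF_x = 0: A_x + 630·cos33° = 0 → A_x = -528.4 N.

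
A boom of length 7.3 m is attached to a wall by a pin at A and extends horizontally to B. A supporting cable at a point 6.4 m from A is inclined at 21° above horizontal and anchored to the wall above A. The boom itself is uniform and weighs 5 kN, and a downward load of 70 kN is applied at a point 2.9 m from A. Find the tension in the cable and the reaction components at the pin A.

ΣM about A: T·sin21°·6.4 − 5·3.65 − 70·2.9 = 0 → T = 221.25/(6.4·0.358368) = 96.466 ≈ 96.47 kN.
ΣF_x = 0: A_x − T·cos21° = 0 → A_x = 96.466 × 0.93358 = 90.06 kN.
ΣF_y = 0: A_y + T·sin21° − 5 − 70 = 0 → A_y = 75 − 96.466 × 0.358368 = 40.43 kN.

T = 96.47 kN, A_x = 90.06 kN, A_y = 40.43 kN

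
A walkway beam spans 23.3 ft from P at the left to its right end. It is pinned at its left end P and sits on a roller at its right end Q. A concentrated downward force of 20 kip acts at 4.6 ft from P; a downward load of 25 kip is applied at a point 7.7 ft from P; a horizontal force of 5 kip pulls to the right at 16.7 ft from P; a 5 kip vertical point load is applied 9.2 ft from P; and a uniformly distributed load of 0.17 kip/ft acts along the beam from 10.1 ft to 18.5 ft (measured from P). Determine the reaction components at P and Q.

P_x = -5.000 kip, P_y = 36.37 kip, Q_y = 15.06 kip

Resultant of the distributed load: 0.17 × 8.4 = 1.428 kip at 14.3 ft from P.
ΣM about P: Q_y·23.3 − 20·4.6 − 25·7.7 − 5·9.2 − (0.17·8.4)·14.3 = 0 → Q_y = 350.9204/23.3 = 15.061 ≈ 15.06 kip.
ΣF_y = 0: P_y + 15.061 − 20 − 25 − 5 − 0.17·8.4 = 0 → P_y = 36.37 kip.
ΣF_x = 0: P_x + 5 = 0 → P_x = -5.000 kip.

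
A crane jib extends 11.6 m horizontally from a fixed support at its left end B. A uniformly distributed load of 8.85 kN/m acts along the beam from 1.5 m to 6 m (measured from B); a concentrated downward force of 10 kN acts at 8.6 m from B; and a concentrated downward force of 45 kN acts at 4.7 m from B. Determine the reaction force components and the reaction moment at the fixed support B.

B_x = 0, B_y = 94.82 kN, M_B = 446.8 kN·m

Resultant of the distributed load: 8.85 × 4.5 = 39.825 kN at 3.75 m from B.
ΣF_x = 0: B_x = 0.
ΣF_y = 0: B_y − 8.85·4.5 − 10 − 45 = 0 → B_y = 94.82 kN.
ΣM about B: M_B − (8.85·4.5)·3.75 − 10·8.6 − 45·4.7 = 0 → M_B = 446.8 kN·m.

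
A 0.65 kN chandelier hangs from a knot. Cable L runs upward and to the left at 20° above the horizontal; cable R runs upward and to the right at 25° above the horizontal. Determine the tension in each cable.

ΣF_x = 0: −T_L·cos20° + T_R·cos25° = 0 → T_R = 1.03684·T_L.
ΣF_y = 0: T_L·sin20° + T_R·sin25° = 0.65.
Substitute: T_L·(0.34202 + 1.03684·0.422618) = 0.65 → T_L = 0.833112 ≈ 0.8331 kN.
Then T_R = 1.03684 × 0.833112 = 0.8638 kN.

T_L = 0.8331 kN, T_R = 0.8638 kN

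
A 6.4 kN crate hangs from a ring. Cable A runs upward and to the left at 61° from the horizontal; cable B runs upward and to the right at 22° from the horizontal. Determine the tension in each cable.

ΣF_x = 0: −T_A·cos61° + T_B·cos22° = 0 → T_B = 0.522884·T_A.
ΣF_y = 0: T_A·sin61° + T_B·sin22° = 6.4.
Substitute: T_A·(0.87462 + 0.522884·0.374607) = 6.4 → T_A = 5.97854 ≈ 5.979 kN.
Then T_B = 0.522884 × 5.97854 = 3.126 kN.

T_A = 5.979 kN, T_B = 3.126 kN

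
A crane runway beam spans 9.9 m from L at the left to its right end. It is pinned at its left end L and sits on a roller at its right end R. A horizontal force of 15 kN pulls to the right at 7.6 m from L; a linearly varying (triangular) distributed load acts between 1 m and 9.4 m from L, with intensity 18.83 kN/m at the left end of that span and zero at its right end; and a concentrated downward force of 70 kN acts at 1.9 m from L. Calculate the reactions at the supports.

L_x = -15.00 kN, L_y = 105.3 kN, R_y = 43.79 kN

Resultant of the triangular load: ½ × 18.83 × 8.4 = 79.086 kN, acting at 3.8 m from L (one-third of the span from the peak).
Moments about L: R_y·9.9 − (½·18.83·8.4)·3.8 − 70·1.9 = 0 → R_y = 433.5268/9.9 = 43.7906 ≈ 43.79 kN.
ΣF_y = 0: L_y + 43.7906 − ½·18.83·8.4 − 70 = 0 → L_y = 105.3 kN.
ΣF_x = 0: L_x + 15 = 0 → L_x = -15.00 kN.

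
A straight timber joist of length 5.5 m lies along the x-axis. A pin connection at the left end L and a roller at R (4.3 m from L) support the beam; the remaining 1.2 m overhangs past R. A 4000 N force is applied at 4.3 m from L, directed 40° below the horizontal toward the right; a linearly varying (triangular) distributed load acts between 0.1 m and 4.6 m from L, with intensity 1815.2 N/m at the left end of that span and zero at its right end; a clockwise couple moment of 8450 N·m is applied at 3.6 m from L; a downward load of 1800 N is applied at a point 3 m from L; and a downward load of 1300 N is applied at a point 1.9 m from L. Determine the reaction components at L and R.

Resultant of the triangular load: ½ × 1815.2 × 4.5 = 4084.2 N, acting at 1.6 m from L (one-third of the span from the peak).
ΣM about L: R_y·4.3 − 4000·sin40°·4.3 − (½·1815.2·4.5)·1.6 − 8450 − 1800·3 − 1300·1.9 = 0 → R_y = 33910.7/4.3 = 7886.21 ≈ 7886 N.
ΣF_y = 0: L_y + 7886.21 − 4000·sin40° − ½·1815.2·4.5 − 1800 − 1300 = 0 → L_y = 1869 N.
ΣF_x = 0: L_x + 4000·cos40° = 0 → L_x = -3064 N.

L_x = -3064 N, L_y = 1869 N, R_y = 7886 N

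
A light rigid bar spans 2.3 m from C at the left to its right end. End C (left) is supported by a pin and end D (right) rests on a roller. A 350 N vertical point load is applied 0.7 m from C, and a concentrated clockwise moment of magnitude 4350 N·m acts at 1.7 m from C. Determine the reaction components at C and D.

C_x = 0, C_y = -1648 N, D_y = 1998 N

Taking moments about C: D_y·2.3 − 350·0.7 − 4350 = 0 → D_y = 4595/2.3 = 1997.83 ≈ 1998 N.
ΣF_y = 0: C_y + 1997.83 − 350 = 0 → C_y = -1648 N.
ΣF_x = 0: no horizontal applied forces, so C_x = 0.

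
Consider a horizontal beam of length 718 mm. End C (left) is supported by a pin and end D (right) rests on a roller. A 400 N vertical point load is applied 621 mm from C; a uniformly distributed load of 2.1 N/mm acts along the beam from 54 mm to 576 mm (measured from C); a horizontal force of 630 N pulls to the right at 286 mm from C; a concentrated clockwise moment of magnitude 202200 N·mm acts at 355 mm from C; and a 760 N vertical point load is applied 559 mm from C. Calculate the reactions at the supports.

C_x = -630.0 N, C_y = 556.0 N, D_y = 1700 N

Resultant of the distributed load: 2.1 × 522 = 1096.2 N at 315 mm from C.
Moments about C: D_y·718 − 400·621 − (2.1·522)·315 − 202200 − 760·559 = 0 → D_y = 1220743/718 = 1700.2 ≈ 1700 N.
ΣF_y = 0: C_y + 1700.2 − 400 − 2.1·522 − 760 = 0 → C_y = 556.0 N.
ΣF_x = 0: C_x + 630 = 0 → C_x = -630.0 N.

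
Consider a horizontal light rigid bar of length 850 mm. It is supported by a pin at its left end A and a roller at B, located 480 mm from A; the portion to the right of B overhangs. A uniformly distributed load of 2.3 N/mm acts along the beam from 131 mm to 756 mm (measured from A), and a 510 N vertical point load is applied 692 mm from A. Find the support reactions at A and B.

Resultant of the distributed load: 2.3 × 625 = 1437.5 N at 443.5 mm from A.
ΣM about A: B_y·480 − (2.3·625)·443.5 − 510·692 = 0 → B_y = 990451.25/480 = 2063.44 ≈ 2063 N.
ΣF_y = 0: A_y + 2063.44 − 2.3·625 − 510 = 0 → A_y = -115.9 N.
ΣF_x = 0: no horizontal applied forces, so A_x = 0.

A_x = 0, A_y = -115.9 N, B_y = 2063 N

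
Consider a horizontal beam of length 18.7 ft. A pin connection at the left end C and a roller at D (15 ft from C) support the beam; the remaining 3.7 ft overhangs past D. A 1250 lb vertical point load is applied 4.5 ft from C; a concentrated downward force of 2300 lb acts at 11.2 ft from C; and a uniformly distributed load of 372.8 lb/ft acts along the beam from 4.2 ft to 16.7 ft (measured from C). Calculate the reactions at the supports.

C_x = 0, C_y = 2871 lb, D_y = 5339 lb

Resultant of the distributed load: 372.8 × 12.5 = 4660 lb at 10.45 ft from C.
ΣM about C: D_y·15 − 1250·4.5 − 2300·11.2 − (372.8·12.5)·10.45 = 0 → D_y = 80082/15 = 5338.8 ≈ 5339 lb.
ΣF_y = 0: C_y + 5338.8 − 1250 − 2300 − 372.8·12.5 = 0 → C_y = 2871 lb.
ΣF_x = 0: no horizontal applied forces, so C_x = 0.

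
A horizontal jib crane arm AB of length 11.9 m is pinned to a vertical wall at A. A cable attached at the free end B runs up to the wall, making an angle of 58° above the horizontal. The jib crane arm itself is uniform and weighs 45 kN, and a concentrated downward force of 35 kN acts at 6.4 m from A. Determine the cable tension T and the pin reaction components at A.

ΣM about A: T·sin58°·11.9 − 45·5.95 − 35·6.4 = 0 → T = 491.75/(11.9·0.848048) = 48.7278 ≈ 48.73 kN.
ΣF_x = 0: A_x − T·cos58° = 0 → A_x = 48.7278 × 0.529919 = 25.82 kN.
ΣF_y = 0: A_y + T·sin58° − 45 − 35 = 0 → A_y = 80 − 48.7278 × 0.848048 = 38.68 kN.

T = 48.73 kN, A_x = 25.82 kN, A_y = 38.68 kN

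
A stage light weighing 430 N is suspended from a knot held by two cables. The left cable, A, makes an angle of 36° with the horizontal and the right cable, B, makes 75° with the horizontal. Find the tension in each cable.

ΣF_x = 0: −T_A·cos36° + T_B·cos75° = 0 → T_B = 3.1258·T_A.
ΣF_y = 0: T_A·sin36° + T_B·sin75° = 430.
Substitute: T_A·(0.587785 + 3.1258·0.965926) = 430 → T_A = 119.21 ≈ 119.2 N.
Then T_B = 3.1258 × 119.21 = 372.6 N.

T_A = 119.2 N, T_B = 372.6 N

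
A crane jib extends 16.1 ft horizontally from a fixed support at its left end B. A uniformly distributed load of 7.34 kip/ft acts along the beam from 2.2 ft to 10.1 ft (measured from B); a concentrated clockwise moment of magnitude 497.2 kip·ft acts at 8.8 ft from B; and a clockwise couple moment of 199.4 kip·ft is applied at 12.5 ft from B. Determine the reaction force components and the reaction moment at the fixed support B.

Resultant of the distributed load: 7.34 × 7.9 = 57.986 kip at 6.15 ft from B.
ΣF_x = 0: B_x = 0.
ΣF_y = 0: B_y − 7.34·7.9 = 0 → B_y = 57.99 kip.
ΣM about B: M_B − (7.34·7.9)·6.15 − 497.2 − 199.4 = 0 → M_B = 1053 kip·ft.

B_x = 0, B_y = 57.99 kip, M_B = 1053 kip·ft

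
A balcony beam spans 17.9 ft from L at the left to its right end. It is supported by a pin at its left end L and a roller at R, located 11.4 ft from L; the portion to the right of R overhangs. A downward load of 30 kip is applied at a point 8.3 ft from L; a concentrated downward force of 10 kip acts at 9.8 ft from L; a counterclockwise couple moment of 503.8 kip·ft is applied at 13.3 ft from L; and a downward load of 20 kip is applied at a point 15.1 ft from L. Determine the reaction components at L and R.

Moments about L: R_y·11.4 − 30·8.3 − 10·9.8 + 503.8 − 20·15.1 = 0 → R_y = 145.2/11.4 = 12.7368 ≈ 12.74 kip.
ΣF_y = 0: L_y + 12.7368 − 30 − 10 − 20 = 0 → L_y = 47.26 kip.
ΣF_x = 0: no horizontal applied forces, so L_x = 0.

L_x = 0, L_y = 47.26 kip, R_y = 12.74 kip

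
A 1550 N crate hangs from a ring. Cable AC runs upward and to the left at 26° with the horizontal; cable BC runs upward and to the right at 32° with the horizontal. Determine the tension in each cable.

ΣF_x = 0: −T_AC·cos26° + T_BC·cos32° = 0 → T_BC = 1.05984·T_AC.
ΣF_y = 0: T_AC·sin26° + T_BC·sin32° = 1550.
Substitute: T_AC·(0.438371 + 1.05984·0.529919) = 1550 → T_AC = 1550 N.
Then T_BC = 1.05984 × 1550 = 1643 N.

T_AC = 1550 N, T_BC = 1643 N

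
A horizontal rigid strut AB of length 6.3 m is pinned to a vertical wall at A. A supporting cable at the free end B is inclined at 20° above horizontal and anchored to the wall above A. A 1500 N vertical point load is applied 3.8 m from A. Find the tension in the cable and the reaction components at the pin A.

T = 2645 N, A_x = 2486 N, A_y = 595.2 N

ΣM about A: T·sin20°·6.3 − 1500·3.8 = 0 → T = 5700/(6.3·0.34202) = 2645.35 ≈ 2645 N.
ΣF_x = 0: A_x − T·cos20° = 0 → A_x = 2645.35 × 0.939693 = 2486 N.
ΣF_y = 0: A_y + T·sin20° − 1500 = 0 → A_y = 1500 − 2645.35 × 0.34202 = 595.2 N.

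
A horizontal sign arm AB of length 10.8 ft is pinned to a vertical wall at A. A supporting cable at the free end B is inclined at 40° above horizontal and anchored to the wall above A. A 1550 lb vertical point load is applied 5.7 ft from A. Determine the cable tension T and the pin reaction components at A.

ΣM about A: T·sin40°·10.8 − 1550·5.7 = 0 → T = 8835/(10.8·0.642788) = 1272.67 ≈ 1273 lb.
ΣF_x = 0: A_x − T·cos40° = 0 → A_x = 1272.67 × 0.766044 = 974.9 lb.
ΣF_y = 0: A_y + T·sin40° − 1550 = 0 → A_y = 1550 − 1272.67 × 0.642788 = 731.9 lb.

T = 1273 lb, A_x = 974.9 lb, A_y = 731.9 lb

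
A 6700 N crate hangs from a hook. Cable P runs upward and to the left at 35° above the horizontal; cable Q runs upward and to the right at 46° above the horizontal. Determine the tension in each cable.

ΣF_x = 0: −T_P·cos35° + T_Q·cos46° = 0 → T_Q = 1.17922·T_P.
ΣF_y = 0: T_P·sin35° + T_Q·sin46° = 6700.
Substitute: T_P·(0.573576 + 1.17922·0.71934) = 6700 → T_P = 4712.22 ≈ 4712 N.
Then T_Q = 1.17922 × 4712.22 = 5557 N.

T_P = 4712 N, T_Q = 5557 N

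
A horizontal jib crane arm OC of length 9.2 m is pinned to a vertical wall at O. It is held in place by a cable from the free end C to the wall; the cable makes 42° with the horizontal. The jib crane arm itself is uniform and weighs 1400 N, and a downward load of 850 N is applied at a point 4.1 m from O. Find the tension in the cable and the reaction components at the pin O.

T = 1612 N, O_x = 1198 N, O_y = 1171 N

ΣM about O: T·sin42°·9.2 − 1400·4.6 − 850·4.1 = 0 → T = 9925/(9.2·0.669131) = 1612.25 ≈ 1612 N.
ΣF_x = 0: O_x − T·cos42° = 0 → O_x = 1612.25 × 0.743145 = 1198 N.
ΣF_y = 0: O_y + T·sin42° − 1400 − 850 = 0 → O_y = 2250 − 1612.25 × 0.669131 = 1171 N.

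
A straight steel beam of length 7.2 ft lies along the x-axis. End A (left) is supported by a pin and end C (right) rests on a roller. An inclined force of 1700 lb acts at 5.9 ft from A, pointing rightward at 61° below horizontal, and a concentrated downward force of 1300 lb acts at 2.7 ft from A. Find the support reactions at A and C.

A_x = -824.2 lb, A_y = 1081 lb, C_y = 1706 lb

Taking moments about A: C_y·7.2 − 1700·sin61°·5.9 − 1300·2.7 = 0 → C_y = 12282.4/7.2 = 1705.89 ≈ 1706 lb.
ΣF_y = 0: A_y + 1705.89 − 1700·sin61° − 1300 = 0 → A_y = 1081 lb.
ΣF_x = 0: A_x + 1700·cos61° = 0 → A_x = -824.2 lb.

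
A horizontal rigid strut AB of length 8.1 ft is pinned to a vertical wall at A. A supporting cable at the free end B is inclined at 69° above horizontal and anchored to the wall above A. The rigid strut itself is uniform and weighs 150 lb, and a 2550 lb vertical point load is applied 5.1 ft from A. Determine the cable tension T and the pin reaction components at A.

ΣM about A: T·sin69°·8.1 − 150·4.05 − 2550·5.1 = 0 → T = 13612.5/(8.1·0.93358) = 1800.12 ≈ 1800 lb.
ΣF_x = 0: A_x − T·cos69° = 0 → A_x = 1800.12 × 0.358368 = 645.1 lb.
ΣF_y = 0: A_y + T·sin69° − 150 − 2550 = 0 → A_y = 2700 − 1800.12 × 0.93358 = 1019 lb.

T = 1800 lb, A_x = 645.1 lb, A_y = 1019 lb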